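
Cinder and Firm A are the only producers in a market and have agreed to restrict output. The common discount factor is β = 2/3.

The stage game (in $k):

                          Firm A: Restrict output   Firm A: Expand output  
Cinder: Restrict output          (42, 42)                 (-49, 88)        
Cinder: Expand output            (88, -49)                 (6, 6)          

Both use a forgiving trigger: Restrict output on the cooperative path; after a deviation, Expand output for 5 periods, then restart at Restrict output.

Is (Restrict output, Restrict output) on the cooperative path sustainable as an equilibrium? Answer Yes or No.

IC: β+…+β^5 ≥ (88−42)/(42−6) = 23/18.
At β = 2/3: partial sum = 1.7366 ≥ 1.2778. Cooperation sustainable.

Yes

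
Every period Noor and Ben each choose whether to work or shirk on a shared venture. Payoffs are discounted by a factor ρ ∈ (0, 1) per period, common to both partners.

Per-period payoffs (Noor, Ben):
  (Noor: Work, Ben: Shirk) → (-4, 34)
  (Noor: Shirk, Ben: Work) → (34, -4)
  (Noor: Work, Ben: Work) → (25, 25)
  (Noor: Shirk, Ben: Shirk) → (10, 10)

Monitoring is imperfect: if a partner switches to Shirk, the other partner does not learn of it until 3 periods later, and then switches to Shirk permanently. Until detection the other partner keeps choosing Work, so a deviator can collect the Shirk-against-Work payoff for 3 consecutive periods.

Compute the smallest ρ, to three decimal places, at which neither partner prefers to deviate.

0.721

Deviating for the 3 undetected periods gains 34−25 = 9 per period over cooperation, then loses 25−10 = 15 per period forever once punishment starts.
Gain: 9(1 + ρ + … + ρ^2); loss: 15·ρ^3/(1−ρ).
No profitable deviation ⇔ 9(1−ρ^3) ≤ 15·ρ^3, i.e. ρ^3 ≥ 9/(9+15) = 3/8.
Hence ρ ≥ (3/8)^(1/3) ≈ 0.721.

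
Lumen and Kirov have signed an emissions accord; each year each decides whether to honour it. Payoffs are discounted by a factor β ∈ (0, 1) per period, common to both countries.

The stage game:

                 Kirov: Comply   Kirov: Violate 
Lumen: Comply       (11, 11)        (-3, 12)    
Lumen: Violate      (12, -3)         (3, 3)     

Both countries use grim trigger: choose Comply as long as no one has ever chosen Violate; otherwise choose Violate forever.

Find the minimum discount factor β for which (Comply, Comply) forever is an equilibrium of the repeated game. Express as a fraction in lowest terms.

1/9

11/(1−β) ≥ 12 + 3β/(1−β)
11 ≥ 12 − 9β
β ≥ 1/9.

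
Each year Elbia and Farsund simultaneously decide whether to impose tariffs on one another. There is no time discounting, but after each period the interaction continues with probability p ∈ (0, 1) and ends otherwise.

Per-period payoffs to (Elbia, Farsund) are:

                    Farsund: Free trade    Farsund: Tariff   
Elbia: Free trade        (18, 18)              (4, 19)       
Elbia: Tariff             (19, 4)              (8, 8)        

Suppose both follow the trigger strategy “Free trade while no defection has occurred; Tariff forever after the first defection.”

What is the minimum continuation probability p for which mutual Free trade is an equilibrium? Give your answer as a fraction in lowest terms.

1/11

With no time discounting, the continuation probability p plays the role of the discount factor.
Grim-trigger IC: 18/(1−p) ≥ 19 + 8p/(1−p) ⇒ p ≥ (19−18)/(19−8) = 1/11.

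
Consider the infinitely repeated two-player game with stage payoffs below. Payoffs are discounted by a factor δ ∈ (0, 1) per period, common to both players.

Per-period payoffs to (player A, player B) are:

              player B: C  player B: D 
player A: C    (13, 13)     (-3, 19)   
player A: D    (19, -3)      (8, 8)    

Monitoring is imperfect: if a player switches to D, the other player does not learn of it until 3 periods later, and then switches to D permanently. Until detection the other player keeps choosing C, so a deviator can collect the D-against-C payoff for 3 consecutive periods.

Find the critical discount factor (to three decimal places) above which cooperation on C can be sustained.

0.817

A deviator earns 19 for 3 periods, then 8 forever; cooperating earns 13 forever. Multiplying the IC by (1−δ):
13 ≥ 19(1−δ^3) + 8δ^3, so 11·δ^3 ≥ 6 and δ^3 ≥ 6/11.
δ ≥ (6/11)^(1/3) ≈ 0.817.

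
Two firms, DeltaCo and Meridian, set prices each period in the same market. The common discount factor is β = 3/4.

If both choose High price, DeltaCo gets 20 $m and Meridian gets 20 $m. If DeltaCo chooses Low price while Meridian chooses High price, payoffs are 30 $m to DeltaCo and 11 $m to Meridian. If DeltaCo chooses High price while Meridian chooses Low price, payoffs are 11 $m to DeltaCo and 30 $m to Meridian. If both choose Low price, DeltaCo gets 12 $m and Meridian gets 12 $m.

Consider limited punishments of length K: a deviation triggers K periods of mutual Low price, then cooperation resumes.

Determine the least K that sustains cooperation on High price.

IC: β(1−β^K)/(1−β) ≥ (30−20)/(20−12) = 5/4.
With β = 3/4: need 1 − β^K ≥ 5/4·(1−3/4)/(3/4), i.e. β^K ≤ 0.5833.
Since (3/4)^1 = 0.7500 and (3/4)^2 = 0.5625, the smallest such K is 2.

2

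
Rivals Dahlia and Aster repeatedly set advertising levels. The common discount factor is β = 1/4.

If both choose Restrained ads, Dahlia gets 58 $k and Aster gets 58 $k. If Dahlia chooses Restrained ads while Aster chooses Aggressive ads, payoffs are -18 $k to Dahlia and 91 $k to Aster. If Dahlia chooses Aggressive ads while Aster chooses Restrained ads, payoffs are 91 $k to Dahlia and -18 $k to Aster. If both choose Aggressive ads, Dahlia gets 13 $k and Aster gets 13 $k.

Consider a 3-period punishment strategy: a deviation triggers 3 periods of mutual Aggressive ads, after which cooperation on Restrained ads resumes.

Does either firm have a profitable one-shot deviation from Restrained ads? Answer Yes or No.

Comparing payoff streams over the 4 periods until play realigns: cooperate → 58(1+β+…+β^3); deviate → 91 + 13(β+…+β^3).
Cooperation is sustained iff (58−13)(β+…+β^3) ≥ 91−58.
β+…+β^3 = 1/4·(1−(1/4)^3)/(1−1/4) = 0.3281, and (91−58)/(58−13) = 0.7333.
0.3281 < 0.7333, so cooperation is not sustainable.

Yes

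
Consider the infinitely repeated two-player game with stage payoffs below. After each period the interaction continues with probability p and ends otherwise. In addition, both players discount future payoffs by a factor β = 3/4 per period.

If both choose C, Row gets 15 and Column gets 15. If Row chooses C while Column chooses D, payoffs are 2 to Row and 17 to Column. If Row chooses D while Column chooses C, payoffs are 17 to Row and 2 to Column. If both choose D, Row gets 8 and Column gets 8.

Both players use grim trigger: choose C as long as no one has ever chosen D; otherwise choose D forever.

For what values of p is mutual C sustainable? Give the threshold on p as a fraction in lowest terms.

8/27

Expected continuation weight on next period's payoff is β·p = 3/4·p, which plays the role of the discount factor.
Cooperation requires 3/4·p ≥ (17−15)/(17−8) = 2/9, hence p ≥ 8/27.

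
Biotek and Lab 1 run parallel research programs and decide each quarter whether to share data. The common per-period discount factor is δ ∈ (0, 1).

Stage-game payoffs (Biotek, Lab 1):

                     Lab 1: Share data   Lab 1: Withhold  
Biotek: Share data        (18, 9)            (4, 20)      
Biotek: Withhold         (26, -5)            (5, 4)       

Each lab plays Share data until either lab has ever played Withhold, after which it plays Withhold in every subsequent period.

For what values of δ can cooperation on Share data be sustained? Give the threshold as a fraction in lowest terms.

11/16

Biotek: cooperation gives 18 each period; deviation gives 26 once then 5 forever.
  18/(1−δ) ≥ 26 + 5δ/(1−δ) ⇒ δ ≥ 8/21.
Lab 1: cooperation gives 9 each period; deviation gives 20 once then 4 forever.
  δ ≥ 11/16.
Both must hold, so the binding constraint is Lab 1's: δ ≥ 11/16.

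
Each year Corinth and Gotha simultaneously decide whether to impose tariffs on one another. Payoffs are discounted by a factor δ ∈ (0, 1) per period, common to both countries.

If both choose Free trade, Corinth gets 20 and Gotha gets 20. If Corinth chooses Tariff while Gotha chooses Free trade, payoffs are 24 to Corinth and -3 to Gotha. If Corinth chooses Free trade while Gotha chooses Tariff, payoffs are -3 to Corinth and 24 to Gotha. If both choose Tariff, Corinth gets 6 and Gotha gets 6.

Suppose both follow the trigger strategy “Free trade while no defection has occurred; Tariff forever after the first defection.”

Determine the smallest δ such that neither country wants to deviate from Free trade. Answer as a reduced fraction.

Cooperation forever yields 20 each period: 20/(1−δ).
Deviating yields 24 once, then 6 forever: 24 + 6δ/(1−δ).
No profitable deviation requires 20/(1−δ) ≥ 24 + 6δ/(1−δ).
Multiplying by (1−δ): 20 ≥ 24(1−δ) + 6δ = 24 − 18δ.
So 18δ ≥ 4, i.e. δ ≥ 4/18 = 2/9.

2/9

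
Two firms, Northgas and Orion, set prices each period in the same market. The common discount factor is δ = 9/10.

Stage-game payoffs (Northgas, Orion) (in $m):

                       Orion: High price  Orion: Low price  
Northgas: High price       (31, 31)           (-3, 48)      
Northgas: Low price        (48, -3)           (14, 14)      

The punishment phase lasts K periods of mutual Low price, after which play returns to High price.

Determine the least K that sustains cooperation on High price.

Need Σ_{k=1}^{K} δ^k ≥ (48−31)/(31−14) = 1.0000 at δ = 9/10.
At K = 1 the sum is 0.9000 < 1.0000; at K = 2 it is 1.7100 ≥ 1.0000.
So the minimum punishment length is K = 2.

2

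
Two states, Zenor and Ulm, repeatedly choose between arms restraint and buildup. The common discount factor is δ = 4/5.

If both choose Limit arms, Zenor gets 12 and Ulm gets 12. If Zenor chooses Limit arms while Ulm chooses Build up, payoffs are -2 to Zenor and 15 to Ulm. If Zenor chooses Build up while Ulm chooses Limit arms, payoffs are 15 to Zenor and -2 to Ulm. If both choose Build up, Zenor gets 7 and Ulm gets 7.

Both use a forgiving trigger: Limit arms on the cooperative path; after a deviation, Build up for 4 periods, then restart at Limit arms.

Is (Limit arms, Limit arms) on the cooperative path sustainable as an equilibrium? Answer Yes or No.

Yes

Comparing payoff streams over the 5 periods until play realigns: cooperate → 12(1+δ+…+δ^4); deviate → 15 + 7(δ+…+δ^4).
Cooperation is sustained iff (12−7)(δ+…+δ^4) ≥ 15−12.
δ+…+δ^4 = 4/5·(1−(4/5)^4)/(1−4/5) = 2.3616, and (15−12)/(12−7) = 0.6000.
2.3616 ≥ 0.6000, so cooperation is sustainable.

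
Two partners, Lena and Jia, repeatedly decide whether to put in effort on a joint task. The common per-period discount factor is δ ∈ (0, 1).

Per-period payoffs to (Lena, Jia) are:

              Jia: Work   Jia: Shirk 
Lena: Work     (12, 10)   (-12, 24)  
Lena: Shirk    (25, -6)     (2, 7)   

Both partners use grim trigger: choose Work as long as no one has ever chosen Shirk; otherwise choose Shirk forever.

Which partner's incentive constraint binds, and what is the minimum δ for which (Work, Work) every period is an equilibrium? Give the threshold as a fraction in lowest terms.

Jia; δ ≥ 14/17

For Lena: deviation gain 25−12 = 13, per-period punishment loss 12−2 = 10. IC gives δ ≥ 13/23.
For Jia: gain 14, loss 3 per period, so δ ≥ 14/17.
The tighter constraint is Jia's, so cooperation needs δ ≥ 14/17.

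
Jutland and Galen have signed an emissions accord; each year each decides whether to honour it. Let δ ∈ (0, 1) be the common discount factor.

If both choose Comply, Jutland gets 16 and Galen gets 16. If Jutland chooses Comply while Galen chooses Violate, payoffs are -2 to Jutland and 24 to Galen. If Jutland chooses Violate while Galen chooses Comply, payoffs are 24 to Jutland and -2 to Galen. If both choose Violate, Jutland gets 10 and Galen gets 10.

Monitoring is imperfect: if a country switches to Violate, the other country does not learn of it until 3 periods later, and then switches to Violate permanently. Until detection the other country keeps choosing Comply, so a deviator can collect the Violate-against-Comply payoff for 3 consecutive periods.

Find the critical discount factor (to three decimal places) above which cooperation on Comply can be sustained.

Deviating for the 3 undetected periods gains 24−16 = 8 per period over cooperation, then loses 16−10 = 6 per period forever once punishment starts.
Gain: 8(1 + δ + … + δ^2); loss: 6·δ^3/(1−δ).
No profitable deviation ⇔ 8(1−δ^3) ≤ 6·δ^3, i.e. δ^3 ≥ 8/(8+6) = 4/7.
Hence δ ≥ (4/7)^(1/3) ≈ 0.830.

0.830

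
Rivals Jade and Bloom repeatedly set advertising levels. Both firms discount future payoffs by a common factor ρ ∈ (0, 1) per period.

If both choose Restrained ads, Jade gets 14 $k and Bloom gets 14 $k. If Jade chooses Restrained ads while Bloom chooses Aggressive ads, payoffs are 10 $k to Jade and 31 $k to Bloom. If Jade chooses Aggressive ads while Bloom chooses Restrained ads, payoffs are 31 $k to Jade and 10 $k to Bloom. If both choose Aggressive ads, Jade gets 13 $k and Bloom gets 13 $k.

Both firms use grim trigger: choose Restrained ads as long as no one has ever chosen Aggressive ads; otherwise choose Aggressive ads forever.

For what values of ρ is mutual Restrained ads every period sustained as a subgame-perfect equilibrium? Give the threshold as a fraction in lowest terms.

14/(1−ρ) ≥ 31 + 13ρ/(1−ρ)
14 ≥ 31 − 18ρ
ρ ≥ 17/18.

17/18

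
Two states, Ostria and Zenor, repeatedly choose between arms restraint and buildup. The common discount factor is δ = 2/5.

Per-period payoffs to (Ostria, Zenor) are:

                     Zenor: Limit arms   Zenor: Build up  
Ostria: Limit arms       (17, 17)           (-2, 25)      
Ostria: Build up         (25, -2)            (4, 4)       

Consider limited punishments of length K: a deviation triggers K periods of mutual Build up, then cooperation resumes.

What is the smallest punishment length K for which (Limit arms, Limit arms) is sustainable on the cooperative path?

3

No profitable deviation requires (17−4)(δ+…+δ^K) ≥ 25−17, i.e. δ+…+δ^K ≥ 8/13 ≈ 0.6154.
With δ = 2/5, the partial sums are K=1: 0.4000, K=2: 0.5600, K=3: 0.6240.
K = 3 is the first length at which the sum reaches 0.6154.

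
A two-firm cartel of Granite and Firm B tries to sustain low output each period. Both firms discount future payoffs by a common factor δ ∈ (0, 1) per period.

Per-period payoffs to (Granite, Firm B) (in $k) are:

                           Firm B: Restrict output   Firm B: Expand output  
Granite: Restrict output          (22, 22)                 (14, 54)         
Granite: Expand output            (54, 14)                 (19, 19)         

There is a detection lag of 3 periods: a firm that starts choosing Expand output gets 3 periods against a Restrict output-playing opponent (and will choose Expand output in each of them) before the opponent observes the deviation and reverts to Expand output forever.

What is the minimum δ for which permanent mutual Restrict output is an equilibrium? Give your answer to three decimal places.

0.971

The best deviation is to choose Expand output for all 3 undetected periods, earning 54 each, then 19 forever once detected.
Deviation value: 54(1−δ^3)/(1−δ) + 19δ^3/(1−δ); cooperation value: 22/(1−δ).
IC: 22 ≥ 54(1−δ^3) + 19δ^3 = 54 − 35δ^3.
So δ^3 ≥ 32/35, giving δ ≥ (32/35)^(1/3) ≈ 0.971.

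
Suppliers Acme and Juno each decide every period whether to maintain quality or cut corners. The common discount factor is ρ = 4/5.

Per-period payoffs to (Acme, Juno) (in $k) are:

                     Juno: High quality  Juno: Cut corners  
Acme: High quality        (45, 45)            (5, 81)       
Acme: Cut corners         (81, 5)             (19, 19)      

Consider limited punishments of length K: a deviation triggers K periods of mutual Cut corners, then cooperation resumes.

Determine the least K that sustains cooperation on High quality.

2

No profitable deviation requires (45−19)(ρ+…+ρ^K) ≥ 81−45, i.e. ρ+…+ρ^K ≥ 18/13 ≈ 1.3846.
With ρ = 4/5, the partial sums are K=1: 0.8000, K=2: 1.4400.
K = 2 is the first length at which the sum reaches 1.3846.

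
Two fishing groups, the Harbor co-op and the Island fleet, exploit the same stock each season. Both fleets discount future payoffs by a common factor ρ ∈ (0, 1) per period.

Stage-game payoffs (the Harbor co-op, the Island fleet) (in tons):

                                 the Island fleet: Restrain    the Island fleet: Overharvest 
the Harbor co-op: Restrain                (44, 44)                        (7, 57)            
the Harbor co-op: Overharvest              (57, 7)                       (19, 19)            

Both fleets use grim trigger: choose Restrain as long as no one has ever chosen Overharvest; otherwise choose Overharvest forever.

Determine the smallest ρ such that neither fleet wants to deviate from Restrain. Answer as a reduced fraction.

Cooperation forever yields 44 each period: 44/(1−ρ).
Deviating yields 57 once, then 19 forever: 57 + 19ρ/(1−ρ).
No profitable deviation requires 44/(1−ρ) ≥ 57 + 19ρ/(1−ρ).
Multiplying by (1−ρ): 44 ≥ 57(1−ρ) + 19ρ = 57 − 38ρ.
So 38ρ ≥ 13, i.e. ρ ≥ 13/38.

13/38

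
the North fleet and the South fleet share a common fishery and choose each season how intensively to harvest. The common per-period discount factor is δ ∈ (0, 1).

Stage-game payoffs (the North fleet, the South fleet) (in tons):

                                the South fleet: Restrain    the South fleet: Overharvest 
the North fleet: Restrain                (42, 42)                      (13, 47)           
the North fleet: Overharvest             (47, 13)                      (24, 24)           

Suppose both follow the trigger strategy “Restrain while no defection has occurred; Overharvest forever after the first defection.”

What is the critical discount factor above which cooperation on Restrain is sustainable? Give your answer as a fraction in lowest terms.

One-period gain from deviating is 47 − 42 = 5. The loss is 42 − 24 = 18 in every subsequent period, with present value 18·δ/(1−δ).
Deviation is unprofitable when 18·δ/(1−δ) ≥ 5, i.e. δ/(1−δ) ≥ 5/18.
Equivalently δ ≥ 5/(5+18) = 5/23.

5/23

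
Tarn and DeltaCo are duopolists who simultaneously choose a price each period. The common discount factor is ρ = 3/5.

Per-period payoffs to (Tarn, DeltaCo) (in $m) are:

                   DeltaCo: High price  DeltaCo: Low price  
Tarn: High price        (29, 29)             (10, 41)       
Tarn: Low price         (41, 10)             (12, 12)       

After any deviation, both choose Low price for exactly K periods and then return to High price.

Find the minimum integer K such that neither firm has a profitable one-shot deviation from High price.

2

Need Σ_{k=1}^{K} ρ^k ≥ (41−29)/(29−12) = 0.7059 at ρ = 3/5.
At K = 1 the sum is 0.6000 < 0.7059; at K = 2 it is 0.9600 ≥ 0.7059.
So the minimum punishment length is K = 2.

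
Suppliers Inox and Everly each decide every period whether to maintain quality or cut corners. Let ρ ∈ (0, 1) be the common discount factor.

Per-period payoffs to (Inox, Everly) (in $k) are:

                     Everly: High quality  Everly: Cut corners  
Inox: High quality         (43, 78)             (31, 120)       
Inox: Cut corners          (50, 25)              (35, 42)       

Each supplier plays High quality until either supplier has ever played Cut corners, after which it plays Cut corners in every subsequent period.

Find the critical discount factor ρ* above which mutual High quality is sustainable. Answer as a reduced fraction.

7/13

For Inox: deviation gain 50−43 = 7, per-period punishment loss 43−35 = 8. IC gives ρ ≥ 7/15.
For Everly: gain 42, loss 36 per period, so ρ ≥ 42/78 = 7/13.
The tighter constraint is Everly's, so cooperation needs ρ ≥ 7/13.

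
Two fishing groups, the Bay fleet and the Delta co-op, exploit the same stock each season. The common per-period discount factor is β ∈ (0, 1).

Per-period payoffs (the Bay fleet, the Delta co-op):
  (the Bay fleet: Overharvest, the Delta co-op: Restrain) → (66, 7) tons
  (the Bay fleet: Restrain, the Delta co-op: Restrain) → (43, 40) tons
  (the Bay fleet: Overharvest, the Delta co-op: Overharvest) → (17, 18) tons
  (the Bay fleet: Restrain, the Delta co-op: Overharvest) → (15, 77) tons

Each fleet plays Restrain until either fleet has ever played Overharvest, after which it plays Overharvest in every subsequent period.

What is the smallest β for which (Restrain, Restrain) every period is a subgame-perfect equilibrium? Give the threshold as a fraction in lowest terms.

the Bay fleet: cooperation gives 43 each period; deviation gives 66 once then 17 forever.
  43/(1−β) ≥ 66 + 17β/(1−β) ⇒ β ≥ 23/49.
the Delta co-op: cooperation gives 40 each period; deviation gives 77 once then 18 forever.
  β ≥ 37/59.
Both must hold, so the binding constraint is the Delta co-op's: β ≥ 37/59.

37/59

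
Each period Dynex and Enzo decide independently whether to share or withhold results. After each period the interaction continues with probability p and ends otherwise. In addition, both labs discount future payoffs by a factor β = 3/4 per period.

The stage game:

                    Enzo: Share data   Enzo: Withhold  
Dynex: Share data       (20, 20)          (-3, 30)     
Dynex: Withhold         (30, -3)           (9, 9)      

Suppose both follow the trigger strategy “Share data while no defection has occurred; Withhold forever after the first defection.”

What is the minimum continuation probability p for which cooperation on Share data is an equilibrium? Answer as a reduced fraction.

40/63

Expected continuation weight on next period's payoff is β·p = 3/4·p, which plays the role of the discount factor.
Cooperation requires 3/4·p ≥ (30−20)/(30−9) = 10/21, hence p ≥ 40/63.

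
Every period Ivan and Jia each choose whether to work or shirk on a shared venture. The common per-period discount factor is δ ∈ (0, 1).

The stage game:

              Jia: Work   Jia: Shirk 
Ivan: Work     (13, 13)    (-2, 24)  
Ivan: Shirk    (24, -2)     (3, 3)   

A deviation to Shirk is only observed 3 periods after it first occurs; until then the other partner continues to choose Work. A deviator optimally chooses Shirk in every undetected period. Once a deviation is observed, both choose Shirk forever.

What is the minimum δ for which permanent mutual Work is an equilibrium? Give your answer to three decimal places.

A deviator earns 24 for 3 periods, then 3 forever; cooperating earns 13 forever. Multiplying the IC by (1−δ):
13 ≥ 24(1−δ^3) + 3δ^3, so 21·δ^3 ≥ 11 and δ^3 ≥ 11/21.
δ ≥ (11/21)^(1/3) ≈ 0.806.

0.806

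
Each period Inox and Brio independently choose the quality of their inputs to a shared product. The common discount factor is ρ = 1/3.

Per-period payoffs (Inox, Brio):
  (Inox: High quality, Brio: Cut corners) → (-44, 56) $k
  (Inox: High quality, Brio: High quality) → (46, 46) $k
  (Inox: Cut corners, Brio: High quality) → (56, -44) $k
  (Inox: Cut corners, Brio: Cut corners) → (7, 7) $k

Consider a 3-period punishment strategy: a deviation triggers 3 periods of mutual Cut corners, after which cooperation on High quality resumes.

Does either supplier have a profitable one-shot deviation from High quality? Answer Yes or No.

Comparing payoff streams over the 4 periods until play realigns: cooperate → 46(1+ρ+…+ρ^3); deviate → 56 + 7(ρ+…+ρ^3).
Cooperation is sustained iff (46−7)(ρ+…+ρ^3) ≥ 56−46.
ρ+…+ρ^3 = 1/3·(1−(1/3)^3)/(1−1/3) = 0.4815, and (56−46)/(46−7) = 0.2564.
0.4815 ≥ 0.2564, so cooperation is sustainable.

No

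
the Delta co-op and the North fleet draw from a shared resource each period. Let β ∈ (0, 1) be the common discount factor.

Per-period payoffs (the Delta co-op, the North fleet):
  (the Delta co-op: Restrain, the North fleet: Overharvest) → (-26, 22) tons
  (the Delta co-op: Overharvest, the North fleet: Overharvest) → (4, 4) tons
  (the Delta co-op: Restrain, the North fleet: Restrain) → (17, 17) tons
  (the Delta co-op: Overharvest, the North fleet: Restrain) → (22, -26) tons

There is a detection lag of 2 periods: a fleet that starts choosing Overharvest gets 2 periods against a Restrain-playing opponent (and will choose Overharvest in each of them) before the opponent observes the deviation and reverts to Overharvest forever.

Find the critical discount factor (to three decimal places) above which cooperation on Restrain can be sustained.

0.527

A deviator earns 22 for 2 periods, then 4 forever; cooperating earns 17 forever. Multiplying the IC by (1−β):
17 ≥ 22(1−β^2) + 4β^2, so 18·β^2 ≥ 5 and β^2 ≥ 5/18.
β ≥ (5/18)^(1/2) ≈ 0.527.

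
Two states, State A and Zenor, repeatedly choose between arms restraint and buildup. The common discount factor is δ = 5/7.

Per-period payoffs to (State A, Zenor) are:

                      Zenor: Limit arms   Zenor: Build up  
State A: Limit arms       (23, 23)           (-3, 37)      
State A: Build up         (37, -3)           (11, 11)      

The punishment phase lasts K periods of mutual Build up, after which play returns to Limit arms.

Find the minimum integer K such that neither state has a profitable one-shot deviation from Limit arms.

Need Σ_{k=1}^{K} δ^k ≥ (37−23)/(23−11) = 1.1667 at δ = 5/7.
At K = 1 the sum is 0.7143 < 1.1667; at K = 2 it is 1.2245 ≥ 1.1667.
So the minimum punishment length is K = 2.

2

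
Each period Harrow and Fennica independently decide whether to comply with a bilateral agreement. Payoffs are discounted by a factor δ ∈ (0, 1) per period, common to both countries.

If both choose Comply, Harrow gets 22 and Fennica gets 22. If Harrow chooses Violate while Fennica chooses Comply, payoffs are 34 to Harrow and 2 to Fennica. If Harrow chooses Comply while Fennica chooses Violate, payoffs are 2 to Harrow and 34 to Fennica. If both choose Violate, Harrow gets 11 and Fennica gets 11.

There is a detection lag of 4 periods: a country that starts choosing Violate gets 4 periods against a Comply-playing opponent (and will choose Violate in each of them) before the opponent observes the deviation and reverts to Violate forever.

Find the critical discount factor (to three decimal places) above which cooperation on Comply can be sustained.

A deviator earns 34 for 4 periods, then 11 forever; cooperating earns 22 forever. Multiplying the IC by (1−δ):
22 ≥ 34(1−δ^4) + 11δ^4, so 23·δ^4 ≥ 12 and δ^4 ≥ 12/23.
δ ≥ (12/23)^(1/4) ≈ 0.850.

0.850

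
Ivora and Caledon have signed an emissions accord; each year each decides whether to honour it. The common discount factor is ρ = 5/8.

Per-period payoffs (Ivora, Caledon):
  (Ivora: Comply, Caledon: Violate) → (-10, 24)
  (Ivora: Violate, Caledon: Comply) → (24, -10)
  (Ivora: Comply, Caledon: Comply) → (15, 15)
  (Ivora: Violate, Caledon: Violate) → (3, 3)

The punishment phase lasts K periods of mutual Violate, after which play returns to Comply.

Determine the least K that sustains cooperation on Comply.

Need Σ_{k=1}^{K} ρ^k ≥ (24−15)/(15−3) = 0.7500 at ρ = 5/8.
At K = 1 the sum is 0.6250 < 0.7500; at K = 2 it is 1.0156 ≥ 0.7500.
So the minimum punishment length is K = 2.

2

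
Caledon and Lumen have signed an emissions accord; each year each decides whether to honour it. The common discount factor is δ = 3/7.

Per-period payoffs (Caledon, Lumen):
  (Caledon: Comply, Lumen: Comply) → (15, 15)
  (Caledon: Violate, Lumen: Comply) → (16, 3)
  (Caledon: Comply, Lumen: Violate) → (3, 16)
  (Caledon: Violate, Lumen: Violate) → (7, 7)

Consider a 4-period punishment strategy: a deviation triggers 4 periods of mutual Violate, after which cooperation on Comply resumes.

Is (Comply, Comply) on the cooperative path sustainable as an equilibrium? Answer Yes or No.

Comparing payoff streams over the 5 periods until play realigns: cooperate → 15(1+δ+…+δ^4); deviate → 16 + 7(δ+…+δ^4).
Cooperation is sustained iff (15−7)(δ+…+δ^4) ≥ 16−15.
δ+…+δ^4 = 3/7·(1−(3/7)^4)/(1−3/7) = 0.7247, and (16−15)/(15−7) = 0.1250.
0.7247 ≥ 0.1250, so cooperation is sustainable.

Yes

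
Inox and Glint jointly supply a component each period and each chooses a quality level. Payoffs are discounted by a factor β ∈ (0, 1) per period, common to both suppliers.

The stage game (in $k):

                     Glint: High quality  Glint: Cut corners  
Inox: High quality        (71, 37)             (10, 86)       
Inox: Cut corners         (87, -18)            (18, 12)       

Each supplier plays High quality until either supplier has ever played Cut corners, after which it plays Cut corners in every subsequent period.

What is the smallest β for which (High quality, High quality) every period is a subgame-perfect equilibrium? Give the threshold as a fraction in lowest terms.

For Inox: deviation gain 87−71 = 16, per-period punishment loss 71−18 = 53. IC gives β ≥ 16/69.
For Glint: gain 49, loss 25 per period, so β ≥ 49/74.
The tighter constraint is Glint's, so cooperation needs β ≥ 49/74.

49/74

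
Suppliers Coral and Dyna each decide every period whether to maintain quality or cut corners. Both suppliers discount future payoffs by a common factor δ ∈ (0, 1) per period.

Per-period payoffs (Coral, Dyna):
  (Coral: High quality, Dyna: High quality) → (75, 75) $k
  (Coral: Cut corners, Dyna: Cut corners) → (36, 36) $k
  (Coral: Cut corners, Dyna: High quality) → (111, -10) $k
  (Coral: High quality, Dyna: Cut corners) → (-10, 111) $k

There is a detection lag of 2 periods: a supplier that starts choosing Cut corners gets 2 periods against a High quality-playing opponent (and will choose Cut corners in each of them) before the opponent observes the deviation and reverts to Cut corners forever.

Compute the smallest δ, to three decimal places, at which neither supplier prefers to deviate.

A deviator earns 111 for 2 periods, then 36 forever; cooperating earns 75 forever. Multiplying the IC by (1−δ):
75 ≥ 111(1−δ^2) + 36δ^2, so 75·δ^2 ≥ 36 and δ^2 ≥ 12/25.
δ ≥ (12/25)^(1/2) ≈ 0.693.

0.693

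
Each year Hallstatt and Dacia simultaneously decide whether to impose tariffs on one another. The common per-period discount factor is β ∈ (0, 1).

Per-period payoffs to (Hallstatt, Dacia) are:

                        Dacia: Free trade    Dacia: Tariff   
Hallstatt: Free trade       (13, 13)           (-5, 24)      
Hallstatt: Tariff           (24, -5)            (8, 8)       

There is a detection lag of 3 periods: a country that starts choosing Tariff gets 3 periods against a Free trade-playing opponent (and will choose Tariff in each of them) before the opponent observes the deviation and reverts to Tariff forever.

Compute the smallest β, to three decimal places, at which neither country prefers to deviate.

0.883

A deviator earns 24 for 3 periods, then 8 forever; cooperating earns 13 forever. Multiplying the IC by (1−β):
13 ≥ 24(1−β^3) + 8β^3, so 16·β^3 ≥ 11 and β^3 ≥ 11/16.
β ≥ (11/16)^(1/3) ≈ 0.883.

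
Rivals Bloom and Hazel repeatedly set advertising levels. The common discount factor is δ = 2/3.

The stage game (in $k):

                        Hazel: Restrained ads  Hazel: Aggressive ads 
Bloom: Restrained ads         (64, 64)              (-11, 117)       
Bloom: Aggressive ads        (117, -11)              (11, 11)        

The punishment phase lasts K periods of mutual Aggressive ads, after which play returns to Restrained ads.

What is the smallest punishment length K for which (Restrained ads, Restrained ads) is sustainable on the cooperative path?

2

IC: δ(1−δ^K)/(1−δ) ≥ (117−64)/(64−11) = 1.
With δ = 2/3: need 1 − δ^K ≥ 1·(1−2/3)/(2/3), i.e. δ^K ≤ 0.5000.
Since (2/3)^1 = 0.6667 and (2/3)^2 = 0.4444, the smallest such K is 2.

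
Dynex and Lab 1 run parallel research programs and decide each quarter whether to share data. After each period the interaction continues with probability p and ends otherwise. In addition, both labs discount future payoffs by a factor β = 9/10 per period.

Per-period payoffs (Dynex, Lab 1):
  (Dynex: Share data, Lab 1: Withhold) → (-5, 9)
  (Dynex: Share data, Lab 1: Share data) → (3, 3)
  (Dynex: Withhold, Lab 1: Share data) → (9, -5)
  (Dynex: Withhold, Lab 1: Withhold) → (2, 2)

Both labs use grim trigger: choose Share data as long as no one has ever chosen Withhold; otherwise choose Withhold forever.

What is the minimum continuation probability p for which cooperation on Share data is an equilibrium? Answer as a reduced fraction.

20/21

Expected continuation weight on next period's payoff is β·p = 9/10·p, which plays the role of the discount factor.
Cooperation requires 9/10·p ≥ (9−3)/(9−2) = 6/7, hence p ≥ 20/21.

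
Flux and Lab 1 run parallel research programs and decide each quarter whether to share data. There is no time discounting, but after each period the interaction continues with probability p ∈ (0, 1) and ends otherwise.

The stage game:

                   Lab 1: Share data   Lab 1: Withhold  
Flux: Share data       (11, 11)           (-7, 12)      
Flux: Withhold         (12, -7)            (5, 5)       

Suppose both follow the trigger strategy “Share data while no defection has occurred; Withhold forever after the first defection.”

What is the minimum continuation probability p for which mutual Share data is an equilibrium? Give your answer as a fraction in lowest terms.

1/7

Expected cooperation value is 11 + p·11 + p²·11 + … = 11/(1−p); deviation gives 12 + p·5/(1−p).
11 ≥ 12(1−p) + 5p ⇒ 7p ≥ 1 ⇒ p ≥ 1/7.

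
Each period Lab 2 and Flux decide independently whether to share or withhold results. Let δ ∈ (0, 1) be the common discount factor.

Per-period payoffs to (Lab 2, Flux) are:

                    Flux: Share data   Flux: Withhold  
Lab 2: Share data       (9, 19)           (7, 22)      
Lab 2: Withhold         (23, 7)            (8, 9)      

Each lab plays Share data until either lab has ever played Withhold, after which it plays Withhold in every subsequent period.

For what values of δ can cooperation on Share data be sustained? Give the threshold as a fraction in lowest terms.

For Lab 2: deviation gain 23−9 = 14, per-period punishment loss 9−8 = 1. IC gives δ ≥ 14/15.
For Flux: gain 3, loss 10 per period, so δ ≥ 3/13.
The tighter constraint is Lab 2's, so cooperation needs δ ≥ 14/15.

14/15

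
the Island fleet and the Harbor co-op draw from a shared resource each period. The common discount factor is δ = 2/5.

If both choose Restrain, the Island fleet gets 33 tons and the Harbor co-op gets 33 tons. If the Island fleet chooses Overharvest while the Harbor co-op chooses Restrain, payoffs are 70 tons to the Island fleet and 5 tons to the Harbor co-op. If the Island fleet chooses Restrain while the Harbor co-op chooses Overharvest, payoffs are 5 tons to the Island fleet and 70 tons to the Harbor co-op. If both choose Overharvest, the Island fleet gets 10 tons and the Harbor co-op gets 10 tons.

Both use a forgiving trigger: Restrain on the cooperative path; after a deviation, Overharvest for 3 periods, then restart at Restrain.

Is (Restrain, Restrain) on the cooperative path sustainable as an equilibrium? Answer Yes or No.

No

A one-shot deviation gives 70 now, then 10 for 3 periods, then back to 33.
Gain from deviating: (70−33) today; loss: (33−10) in each of the next 3 periods.
No-deviation condition: (33−10)(δ+…+δ^3) ≥ 70−33, i.e. δ+…+δ^3 ≥ 37/23.
At δ = 2/5: δ+…+δ^3 = 0.6240 < 1.6087.
So cooperation is not sustainable.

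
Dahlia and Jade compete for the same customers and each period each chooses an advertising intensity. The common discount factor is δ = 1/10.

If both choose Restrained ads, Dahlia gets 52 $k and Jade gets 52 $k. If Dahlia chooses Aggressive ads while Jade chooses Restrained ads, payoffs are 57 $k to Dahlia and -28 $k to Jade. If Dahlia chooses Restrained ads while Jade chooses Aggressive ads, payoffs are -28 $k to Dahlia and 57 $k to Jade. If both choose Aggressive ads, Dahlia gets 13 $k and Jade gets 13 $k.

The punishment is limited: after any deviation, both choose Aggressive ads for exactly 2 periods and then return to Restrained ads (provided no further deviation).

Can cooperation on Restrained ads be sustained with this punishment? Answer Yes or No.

Comparing payoff streams over the 3 periods until play realigns: cooperate → 52(1+δ+…+δ^2); deviate → 57 + 13(δ+…+δ^2).
Cooperation is sustained iff (52−13)(δ+…+δ^2) ≥ 57−52.
δ+…+δ^2 = 1/10·(1−(1/10)^2)/(1−1/10) = 0.1100, and (57−52)/(52−13) = 0.1282.
0.1100 < 0.1282, so cooperation is not sustainable.

No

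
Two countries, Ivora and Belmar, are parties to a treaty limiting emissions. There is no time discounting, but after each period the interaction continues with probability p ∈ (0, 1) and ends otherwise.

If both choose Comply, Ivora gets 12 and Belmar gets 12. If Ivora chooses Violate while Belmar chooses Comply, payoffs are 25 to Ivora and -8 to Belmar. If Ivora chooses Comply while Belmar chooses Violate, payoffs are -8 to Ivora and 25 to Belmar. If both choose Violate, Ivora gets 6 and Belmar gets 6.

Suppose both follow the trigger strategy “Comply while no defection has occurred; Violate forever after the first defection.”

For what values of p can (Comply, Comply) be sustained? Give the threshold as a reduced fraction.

With no time discounting, the continuation probability p plays the role of the discount factor.
Grim-trigger IC: 12/(1−p) ≥ 25 + 6p/(1−p) ⇒ p ≥ (25−12)/(25−6) = 13/19.

13/19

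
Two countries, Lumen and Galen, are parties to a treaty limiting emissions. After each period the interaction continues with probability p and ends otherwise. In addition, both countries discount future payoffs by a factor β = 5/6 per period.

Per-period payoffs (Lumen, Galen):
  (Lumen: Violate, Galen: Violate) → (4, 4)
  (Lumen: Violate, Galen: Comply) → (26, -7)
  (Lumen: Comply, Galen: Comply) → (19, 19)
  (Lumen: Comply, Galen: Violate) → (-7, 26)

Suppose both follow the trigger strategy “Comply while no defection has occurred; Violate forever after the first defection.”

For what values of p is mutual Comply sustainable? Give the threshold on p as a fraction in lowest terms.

Expected continuation weight on next period's payoff is β·p = 5/6·p, which plays the role of the discount factor.
Cooperation requires 5/6·p ≥ (26−19)/(26−4) = 7/22, hence p ≥ 21/55.

21/55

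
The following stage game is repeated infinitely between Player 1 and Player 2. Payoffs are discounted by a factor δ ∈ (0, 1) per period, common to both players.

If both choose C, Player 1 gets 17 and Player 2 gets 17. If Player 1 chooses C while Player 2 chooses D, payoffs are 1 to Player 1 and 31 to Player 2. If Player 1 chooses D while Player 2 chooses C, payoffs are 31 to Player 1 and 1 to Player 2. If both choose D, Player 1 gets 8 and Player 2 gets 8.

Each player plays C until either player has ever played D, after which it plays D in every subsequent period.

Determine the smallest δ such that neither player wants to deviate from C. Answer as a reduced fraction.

14/23

Under grim trigger the critical discount factor is (T−C)/(T−P) with T = 31, C = 17, P = 8.
δ* = (31−17)/(31−8) = 14/23.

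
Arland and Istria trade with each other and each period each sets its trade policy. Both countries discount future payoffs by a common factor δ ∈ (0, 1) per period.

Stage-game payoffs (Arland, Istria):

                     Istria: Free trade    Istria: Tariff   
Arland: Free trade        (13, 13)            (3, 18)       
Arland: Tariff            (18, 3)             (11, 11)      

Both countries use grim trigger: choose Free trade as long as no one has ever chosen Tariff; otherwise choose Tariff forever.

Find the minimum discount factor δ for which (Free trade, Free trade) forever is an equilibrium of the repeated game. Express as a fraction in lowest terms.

5/7

Under grim trigger the critical discount factor is (T−C)/(T−P) with T = 18, C = 13, P = 11.
δ* = (18−13)/(18−11) = 5/7.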